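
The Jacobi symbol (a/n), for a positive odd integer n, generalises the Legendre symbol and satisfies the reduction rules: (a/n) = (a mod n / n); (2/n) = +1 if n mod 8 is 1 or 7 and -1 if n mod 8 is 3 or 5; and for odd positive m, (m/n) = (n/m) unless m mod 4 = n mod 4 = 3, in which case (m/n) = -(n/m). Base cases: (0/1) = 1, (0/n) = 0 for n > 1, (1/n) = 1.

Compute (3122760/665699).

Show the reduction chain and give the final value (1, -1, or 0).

1

(3122760/665699) = (459964/665699)   [reduce mod 665699]
459964 = 2^2·114991; (2/665699) = -1 since 665699 mod 8 = 3, so (459964/665699) = (-1)^2·(114991/665699); sign now +1
reciprocity: (114991/665699) = -1·(665699/114991) since 114991 mod 4 = 3, 665699 mod 4 = 3; sign now -1
(665699/114991) = (90744/114991)   [reduce mod 114991]
90744 = 2^3·11343; (2/114991) = +1 since 114991 mod 8 = 7, so (90744/114991) = (+1)^3·(11343/114991); sign now -1
reciprocity: (11343/114991) = -1·(114991/11343) since 11343 mod 4 = 3, 114991 mod 4 = 3; sign now +1
(114991/11343) = (1561/11343)   [reduce mod 11343]
reciprocity: (1561/11343) = +1·(11343/1561) since 1561 mod 4 = 1, 11343 mod 4 = 3; sign now +1
(11343/1561) = (416/1561)   [reduce mod 1561]
416 = 2^5·13; (2/1561) = +1 since 1561 mod 8 = 1, so (416/1561) = (+1)^5·(13/1561); sign now +1
reciprocity: (13/1561) = +1·(1561/13) since 13 mod 4 = 1, 1561 mod 4 = 1; sign now +1
(1561/13) = (1/13)   [reduce mod 13]
(1/13) = 1; final value = sign = +1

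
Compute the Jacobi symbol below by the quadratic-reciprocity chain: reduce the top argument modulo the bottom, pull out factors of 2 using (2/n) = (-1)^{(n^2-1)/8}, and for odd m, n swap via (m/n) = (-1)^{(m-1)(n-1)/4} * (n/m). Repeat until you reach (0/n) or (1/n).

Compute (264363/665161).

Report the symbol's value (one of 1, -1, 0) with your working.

1

reciprocity: (264363/665161) = +1·(665161/264363) since 264363 mod 4 = 3, 665161 mod 4 = 1; sign now +1
(665161/264363) = (136435/264363)   [reduce mod 264363]
reciprocity: (136435/264363) = -1·(264363/136435) since 136435 mod 4 = 3, 264363 mod 4 = 3; sign now -1
(264363/136435) = (127928/136435)   [reduce mod 136435]
127928 = 2^3·15991; (2/136435) = -1 since 136435 mod 8 = 3, so (127928/136435) = (-1)^3·(15991/136435); sign now +1
reciprocity: (15991/136435) = -1·(136435/15991) since 15991 mod 4 = 3, 136435 mod 4 = 3; sign now -1
(136435/15991) = (8507/15991)   [reduce mod 15991]
reciprocity: (8507/15991) = -1·(15991/8507) since 8507 mod 4 = 3, 15991 mod 4 = 3; sign now +1
(15991/8507) = (7484/8507)   [reduce mod 8507]
7484 = 2^2·1871; (2/8507) = -1 since 8507 mod 8 = 3, so (7484/8507) = (-1)^2·(1871/8507); sign now +1
reciprocity: (1871/8507) = -1·(8507/1871) since 1871 mod 4 = 3, 8507 mod 4 = 3; sign now -1
(8507/1871) = (1023/1871)   [reduce mod 1871]
reciprocity: (1023/1871) = -1·(1871/1023) since 1023 mod 4 = 3, 1871 mod 4 = 3; sign now +1
(1871/1023) = (848/1023)   [reduce mod 1023]
848 = 2^4·53; (2/1023) = +1 since 1023 mod 8 = 7, so (848/1023) = (+1)^4·(53/1023); sign now +1
reciprocity: (53/1023) = +1·(1023/53) since 53 mod 4 = 1, 1023 mod 4 = 3; sign now +1
(1023/53) = (16/53)   [reduce mod 53]
16 = 2^4·1; (2/53) = -1 since 53 mod 8 = 5, so (16/53) = (-1)^4·(1/53); sign now +1
(1/53) = 1; final value = sign = +1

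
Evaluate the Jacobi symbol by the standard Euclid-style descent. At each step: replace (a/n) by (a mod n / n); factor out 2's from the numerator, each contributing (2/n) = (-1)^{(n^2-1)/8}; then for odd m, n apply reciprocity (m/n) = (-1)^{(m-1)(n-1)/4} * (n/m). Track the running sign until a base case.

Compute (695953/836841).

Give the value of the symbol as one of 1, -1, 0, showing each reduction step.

flip (695953/836841) -> (836841/695953): both odd, 695953 mod 4 = 1, 836841 mod 4 = 1, so the flip contributes +1; sign now +1
(836841/695953): 836841 mod 695953 = 140888, so (836841/695953) = (140888/695953)
factor out 2^3: 140888 = 2^3·17611; with 695953 mod 8 = 1, (2/695953) = +1; sign now +1; continue with (17611/695953)
flip (17611/695953) -> (695953/17611): both odd, 17611 mod 4 = 3, 695953 mod 4 = 1, so the flip contributes +1; sign now +1
(695953/17611): 695953 mod 17611 = 9124, so (695953/17611) = (9124/17611)
factor out 2^2: 9124 = 2^2·2281; with 17611 mod 8 = 3, (2/17611) = -1; sign now +1; continue with (2281/17611)
flip (2281/17611) -> (17611/2281): both odd, 2281 mod 4 = 1, 17611 mod 4 = 3, so the flip contributes +1; sign now +1
(17611/2281): 17611 mod 2281 = 1644, so (17611/2281) = (1644/2281)
factor out 2^2: 1644 = 2^2·411; with 2281 mod 8 = 1, (2/2281) = +1; sign now +1; continue with (411/2281)
flip (411/2281) -> (2281/411): both odd, 411 mod 4 = 3, 2281 mod 4 = 1, so the flip contributes +1; sign now +1
(2281/411): 2281 mod 411 = 226, so (2281/411) = (226/411)
factor out 2^1: 226 = 2^1·113; with 411 mod 8 = 3, (2/411) = -1; sign now -1; continue with (113/411)
flip (113/411) -> (411/113): both odd, 113 mod 4 = 1, 411 mod 4 = 3, so the flip contributes +1; sign now -1
(411/113): 411 mod 113 = 72, so (411/113) = (72/113)
factor out 2^3: 72 = 2^3·9; with 113 mod 8 = 1, (2/113) = +1; sign now -1; continue with (9/113)
flip (9/113) -> (113/9): both odd, 9 mod 4 = 1, 113 mod 4 = 1, so the flip contributes +1; sign now -1
(113/9): 113 mod 9 = 5, so (113/9) = (5/9)
flip (5/9) -> (9/5): both odd, 5 mod 4 = 1, 9 mod 4 = 1, so the flip contributes +1; sign now -1
(9/5): 9 mod 5 = 4, so (9/5) = (4/5)
factor out 2^2: 4 = 2^2·1; with 5 mod 8 = 5, (2/5) = -1; sign now -1; continue with (1/5)
reached (1/5) = 1, so the symbol is -1

-1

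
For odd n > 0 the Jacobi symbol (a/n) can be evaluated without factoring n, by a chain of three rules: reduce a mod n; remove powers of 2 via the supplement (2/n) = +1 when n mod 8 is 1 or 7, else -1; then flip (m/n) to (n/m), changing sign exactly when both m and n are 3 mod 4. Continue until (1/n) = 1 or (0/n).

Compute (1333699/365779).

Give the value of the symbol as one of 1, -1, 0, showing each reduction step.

-1

(1333699/365779): 1333699 mod 365779 = 236362, so (1333699/365779) = (236362/365779)
factor out 2^1: 236362 = 2^1·118181; with 365779 mod 8 = 3, (2/365779) = -1; sign now -1; continue with (118181/365779)
flip (118181/365779) -> (365779/118181): both odd, 118181 mod 4 = 1, 365779 mod 4 = 3, so the flip contributes +1; sign now -1
(365779/118181): 365779 mod 118181 = 11236, so (365779/118181) = (11236/118181)
factor out 2^2: 11236 = 2^2·2809; with 118181 mod 8 = 5, (2/118181) = -1; sign now -1; continue with (2809/118181)
flip (2809/118181) -> (118181/2809): both odd, 2809 mod 4 = 1, 118181 mod 4 = 1, so the flip contributes +1; sign now -1
(118181/2809): 118181 mod 2809 = 203, so (118181/2809) = (203/2809)
flip (203/2809) -> (2809/203): both odd, 203 mod 4 = 3, 2809 mod 4 = 1, so the flip contributes +1; sign now -1
(2809/203): 2809 mod 203 = 170, so (2809/203) = (170/203)
factor out 2^1: 170 = 2^1·85; with 203 mod 8 = 3, (2/203) = -1; sign now +1; continue with (85/203)
flip (85/203) -> (203/85): both odd, 85 mod 4 = 1, 203 mod 4 = 3, so the flip contributes +1; sign now +1
(203/85): 203 mod 85 = 33, so (203/85) = (33/85)
flip (33/85) -> (85/33): both odd, 33 mod 4 = 1, 85 mod 4 = 1, so the flip contributes +1; sign now +1
(85/33): 85 mod 33 = 19, so (85/33) = (19/33)
flip (19/33) -> (33/19): both odd, 19 mod 4 = 3, 33 mod 4 = 1, so the flip contributes +1; sign now +1
(33/19): 33 mod 19 = 14, so (33/19) = (14/19)
factor out 2^1: 14 = 2^1·7; with 19 mod 8 = 3, (2/19) = -1; sign now -1; continue with (7/19)
flip (7/19) -> (19/7): both odd, 7 mod 4 = 3, 19 mod 4 = 3, so the flip contributes -1; sign now +1
(19/7): 19 mod 7 = 5, so (19/7) = (5/7)
flip (5/7) -> (7/5): both odd, 5 mod 4 = 1, 7 mod 4 = 3, so the flip contributes +1; sign now +1
(7/5): 7 mod 5 = 2, so (7/5) = (2/5)
factor out 2^1: 2 = 2^1·1; with 5 mod 8 = 5, (2/5) = -1; sign now -1; continue with (1/5)
reached (1/5) = 1, so the symbol is -1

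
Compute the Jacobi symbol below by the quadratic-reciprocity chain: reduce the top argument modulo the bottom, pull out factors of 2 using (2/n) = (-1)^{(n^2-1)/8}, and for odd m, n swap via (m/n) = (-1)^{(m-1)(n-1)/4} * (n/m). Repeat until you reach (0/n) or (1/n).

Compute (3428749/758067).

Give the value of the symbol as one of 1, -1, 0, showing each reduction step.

1

(3428749/758067) = (396481/758067)   [reduce mod 758067]
reciprocity: (396481/758067) = +1·(758067/396481) since 396481 mod 4 = 1, 758067 mod 4 = 3; sign now +1
(758067/396481) = (361586/396481)   [reduce mod 396481]
361586 = 2^1·180793; (2/396481) = +1 since 396481 mod 8 = 1, so (361586/396481) = (+1)^1·(180793/396481); sign now +1
reciprocity: (180793/396481) = +1·(396481/180793) since 180793 mod 4 = 1, 396481 mod 4 = 1; sign now +1
(396481/180793) = (34895/180793)   [reduce mod 180793]
reciprocity: (34895/180793) = +1·(180793/34895) since 34895 mod 4 = 3, 180793 mod 4 = 1; sign now +1
(180793/34895) = (6318/34895)   [reduce mod 34895]
6318 = 2^1·3159; (2/34895) = +1 since 34895 mod 8 = 7, so (6318/34895) = (+1)^1·(3159/34895); sign now +1
reciprocity: (3159/34895) = -1·(34895/3159) since 3159 mod 4 = 3, 34895 mod 4 = 3; sign now -1
(34895/3159) = (146/3159)   [reduce mod 3159]
146 = 2^1·73; (2/3159) = +1 since 3159 mod 8 = 7, so (146/3159) = (+1)^1·(73/3159); sign now -1
reciprocity: (73/3159) = +1·(3159/73) since 73 mod 4 = 1, 3159 mod 4 = 3; sign now -1
(3159/73) = (20/73)   [reduce mod 73]
20 = 2^2·5; (2/73) = +1 since 73 mod 8 = 1, so (20/73) = (+1)^2·(5/73); sign now -1
reciprocity: (5/73) = +1·(73/5) since 5 mod 4 = 1, 73 mod 4 = 1; sign now -1
(73/5) = (3/5)   [reduce mod 5]
reciprocity: (3/5) = +1·(5/3) since 3 mod 4 = 3, 5 mod 4 = 1; sign now -1
(5/3) = (2/3)   [reduce mod 3]
2 = 2^1·1; (2/3) = -1 since 3 mod 8 = 3, so (2/3) = (-1)^1·(1/3); sign now +1
(1/3) = 1; final value = sign = +1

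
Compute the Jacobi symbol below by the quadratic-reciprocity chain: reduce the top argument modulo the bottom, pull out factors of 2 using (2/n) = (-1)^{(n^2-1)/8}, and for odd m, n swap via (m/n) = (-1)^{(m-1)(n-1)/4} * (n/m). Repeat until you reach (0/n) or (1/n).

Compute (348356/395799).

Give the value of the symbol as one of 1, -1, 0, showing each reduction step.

factor out 2^2: 348356 = 2^2·87089; with 395799 mod 8 = 7, (2/395799) = +1; sign now +1; continue with (87089/395799)
flip (87089/395799) -> (395799/87089): both odd, 87089 mod 4 = 1, 395799 mod 4 = 3, so the flip contributes +1; sign now +1
(395799/87089): 395799 mod 87089 = 47443, so (395799/87089) = (47443/87089)
flip (47443/87089) -> (87089/47443): both odd, 47443 mod 4 = 3, 87089 mod 4 = 1, so the flip contributes +1; sign now +1
(87089/47443): 87089 mod 47443 = 39646, so (87089/47443) = (39646/47443)
factor out 2^1: 39646 = 2^1·19823; with 47443 mod 8 = 3, (2/47443) = -1; sign now -1; continue with (19823/47443)
flip (19823/47443) -> (47443/19823): both odd, 19823 mod 4 = 3, 47443 mod 4 = 3, so the flip contributes -1; sign now +1
(47443/19823): 47443 mod 19823 = 7797, so (47443/19823) = (7797/19823)
flip (7797/19823) -> (19823/7797): both odd, 7797 mod 4 = 1, 19823 mod 4 = 3, so the flip contributes +1; sign now +1
(19823/7797): 19823 mod 7797 = 4229, so (19823/7797) = (4229/7797)
flip (4229/7797) -> (7797/4229): both odd, 4229 mod 4 = 1, 7797 mod 4 = 1, so the flip contributes +1; sign now +1
(7797/4229): 7797 mod 4229 = 3568, so (7797/4229) = (3568/4229)
factor out 2^4: 3568 = 2^4·223; with 4229 mod 8 = 5, (2/4229) = -1; sign now +1; continue with (223/4229)
flip (223/4229) -> (4229/223): both odd, 223 mod 4 = 3, 4229 mod 4 = 1, so the flip contributes +1; sign now +1
(4229/223): 4229 mod 223 = 215, so (4229/223) = (215/223)
flip (215/223) -> (223/215): both odd, 215 mod 4 = 3, 223 mod 4 = 3, so the flip contributes -1; sign now -1
(223/215): 223 mod 215 = 8, so (223/215) = (8/215)
factor out 2^3: 8 = 2^3·1; with 215 mod 8 = 7, (2/215) = +1; sign now -1; continue with (1/215)
reached (1/215) = 1, so the symbol is -1

-1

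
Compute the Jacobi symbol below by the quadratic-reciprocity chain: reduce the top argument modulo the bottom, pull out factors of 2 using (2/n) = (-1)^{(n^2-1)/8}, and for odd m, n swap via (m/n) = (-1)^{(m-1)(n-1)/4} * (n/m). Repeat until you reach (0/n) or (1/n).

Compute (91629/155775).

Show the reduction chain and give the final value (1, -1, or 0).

reciprocity: (91629/155775) = +1·(155775/91629) since 91629 mod 4 = 1, 155775 mod 4 = 3; sign now +1
(155775/91629) = (64146/91629)   [reduce mod 91629]
64146 = 2^1·32073; (2/91629) = -1 since 91629 mod 8 = 5, so (64146/91629) = (-1)^1·(32073/91629); sign now -1
reciprocity: (32073/91629) = +1·(91629/32073) since 32073 mod 4 = 1, 91629 mod 4 = 1; sign now -1
(91629/32073) = (27483/32073)   [reduce mod 32073]
reciprocity: (27483/32073) = +1·(32073/27483) since 27483 mod 4 = 3, 32073 mod 4 = 1; sign now -1
(32073/27483) = (4590/27483)   [reduce mod 27483]
4590 = 2^1·2295; (2/27483) = -1 since 27483 mod 8 = 3, so (4590/27483) = (-1)^1·(2295/27483); sign now +1
reciprocity: (2295/27483) = -1·(27483/2295) since 2295 mod 4 = 3, 27483 mod 4 = 3; sign now -1
(27483/2295) = (2238/2295)   [reduce mod 2295]
2238 = 2^1·1119; (2/2295) = +1 since 2295 mod 8 = 7, so (2238/2295) = (+1)^1·(1119/2295); sign now -1
reciprocity: (1119/2295) = -1·(2295/1119) since 1119 mod 4 = 3, 2295 mod 4 = 3; sign now +1
(2295/1119) = (57/1119)   [reduce mod 1119]
reciprocity: (57/1119) = +1·(1119/57) since 57 mod 4 = 1, 1119 mod 4 = 3; sign now +1
(1119/57) = (36/57)   [reduce mod 57]
36 = 2^2·9; (2/57) = +1 since 57 mod 8 = 1, so (36/57) = (+1)^2·(9/57); sign now +1
reciprocity: (9/57) = +1·(57/9) since 9 mod 4 = 1, 57 mod 4 = 1; sign now +1
(57/9) = (3/9)   [reduce mod 9]
reciprocity: (3/9) = +1·(9/3) since 3 mod 4 = 3, 9 mod 4 = 1; sign now +1
(9/3) = (0/3)   [reduce mod 3]
(0/3) = 0   [gcd(a, n) > 1]; final value = 0

0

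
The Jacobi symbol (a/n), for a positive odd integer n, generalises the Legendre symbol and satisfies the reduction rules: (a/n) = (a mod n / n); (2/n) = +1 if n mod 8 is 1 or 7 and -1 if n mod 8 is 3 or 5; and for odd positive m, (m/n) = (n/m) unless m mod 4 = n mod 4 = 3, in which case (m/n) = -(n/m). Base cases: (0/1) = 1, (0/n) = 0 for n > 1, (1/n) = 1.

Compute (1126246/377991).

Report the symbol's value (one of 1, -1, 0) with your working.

(1126246/377991) = (370264/377991)   [reduce mod 377991]
370264 = 2^3·46283; (2/377991) = +1 since 377991 mod 8 = 7, so (370264/377991) = (+1)^3·(46283/377991); sign now +1
reciprocity: (46283/377991) = -1·(377991/46283) since 46283 mod 4 = 3, 377991 mod 4 = 3; sign now -1
(377991/46283) = (7727/46283)   [reduce mod 46283]
reciprocity: (7727/46283) = -1·(46283/7727) since 7727 mod 4 = 3, 46283 mod 4 = 3; sign now +1
(46283/7727) = (7648/7727)   [reduce mod 7727]
7648 = 2^5·239; (2/7727) = +1 since 7727 mod 8 = 7, so (7648/7727) = (+1)^5·(239/7727); sign now +1
reciprocity: (239/7727) = -1·(7727/239) since 239 mod 4 = 3, 7727 mod 4 = 3; sign now -1
(7727/239) = (79/239)   [reduce mod 239]
reciprocity: (79/239) = -1·(239/79) since 79 mod 4 = 3, 239 mod 4 = 3; sign now +1
(239/79) = (2/79)   [reduce mod 79]
2 = 2^1·1; (2/79) = +1 since 79 mod 8 = 7, so (2/79) = (+1)^1·(1/79); sign now +1
(1/79) = 1; final value = sign = +1

1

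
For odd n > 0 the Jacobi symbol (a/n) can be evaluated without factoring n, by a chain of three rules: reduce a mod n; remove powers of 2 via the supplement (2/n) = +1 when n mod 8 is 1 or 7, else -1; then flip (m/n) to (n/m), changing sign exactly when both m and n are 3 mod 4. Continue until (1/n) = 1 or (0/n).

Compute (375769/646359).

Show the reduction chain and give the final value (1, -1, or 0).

1

flip (375769/646359) -> (646359/375769): both odd, 375769 mod 4 = 1, 646359 mod 4 = 3, so the flip contributes +1; sign now +1
(646359/375769): 646359 mod 375769 = 270590, so (646359/375769) = (270590/375769)
factor out 2^1: 270590 = 2^1·135295; with 375769 mod 8 = 1, (2/375769) = +1; sign now +1; continue with (135295/375769)
flip (135295/375769) -> (375769/135295): both odd, 135295 mod 4 = 3, 375769 mod 4 = 1, so the flip contributes +1; sign now +1
(375769/135295): 375769 mod 135295 = 105179, so (375769/135295) = (105179/135295)
flip (105179/135295) -> (135295/105179): both odd, 105179 mod 4 = 3, 135295 mod 4 = 3, so the flip contributes -1; sign now -1
(135295/105179): 135295 mod 105179 = 30116, so (135295/105179) = (30116/105179)
factor out 2^2: 30116 = 2^2·7529; with 105179 mod 8 = 3, (2/105179) = -1; sign now -1; continue with (7529/105179)
flip (7529/105179) -> (105179/7529): both odd, 7529 mod 4 = 1, 105179 mod 4 = 3, so the flip contributes +1; sign now -1
(105179/7529): 105179 mod 7529 = 7302, so (105179/7529) = (7302/7529)
factor out 2^1: 7302 = 2^1·3651; with 7529 mod 8 = 1, (2/7529) = +1; sign now -1; continue with (3651/7529)
flip (3651/7529) -> (7529/3651): both odd, 3651 mod 4 = 3, 7529 mod 4 = 1, so the flip contributes +1; sign now -1
(7529/3651): 7529 mod 3651 = 227, so (7529/3651) = (227/3651)
flip (227/3651) -> (3651/227): both odd, 227 mod 4 = 3, 3651 mod 4 = 3, so the flip contributes -1; sign now +1
(3651/227): 3651 mod 227 = 19, so (3651/227) = (19/227)
flip (19/227) -> (227/19): both odd, 19 mod 4 = 3, 227 mod 4 = 3, so the flip contributes -1; sign now -1
(227/19): 227 mod 19 = 18, so (227/19) = (18/19)
factor out 2^1: 18 = 2^1·9; with 19 mod 8 = 3, (2/19) = -1; sign now +1; continue with (9/19)
flip (9/19) -> (19/9): both odd, 9 mod 4 = 1, 19 mod 4 = 3, so the flip contributes +1; sign now +1
(19/9): 19 mod 9 = 1, so (19/9) = (1/9)
reached (1/9) = 1, so the symbol is +1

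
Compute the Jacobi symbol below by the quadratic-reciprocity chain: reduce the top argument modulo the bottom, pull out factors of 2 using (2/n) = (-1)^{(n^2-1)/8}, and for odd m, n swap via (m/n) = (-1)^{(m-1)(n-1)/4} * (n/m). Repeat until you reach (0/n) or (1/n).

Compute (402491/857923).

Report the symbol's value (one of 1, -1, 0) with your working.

flip (402491/857923) -> (857923/402491): both odd, 402491 mod 4 = 3, 857923 mod 4 = 3, so the flip contributes -1; sign now -1
(857923/402491): 857923 mod 402491 = 52941, so (857923/402491) = (52941/402491)
flip (52941/402491) -> (402491/52941): both odd, 52941 mod 4 = 1, 402491 mod 4 = 3, so the flip contributes +1; sign now -1
(402491/52941): 402491 mod 52941 = 31904, so (402491/52941) = (31904/52941)
factor out 2^5: 31904 = 2^5·997; with 52941 mod 8 = 5, (2/52941) = -1; sign now +1; continue with (997/52941)
flip (997/52941) -> (52941/997): both odd, 997 mod 4 = 1, 52941 mod 4 = 1, so the flip contributes +1; sign now +1
(52941/997): 52941 mod 997 = 100, so (52941/997) = (100/997)
factor out 2^2: 100 = 2^2·25; with 997 mod 8 = 5, (2/997) = -1; sign now +1; continue with (25/997)
flip (25/997) -> (997/25): both odd, 25 mod 4 = 1, 997 mod 4 = 1, so the flip contributes +1; sign now +1
(997/25): 997 mod 25 = 22, so (997/25) = (22/25)
factor out 2^1: 22 = 2^1·11; with 25 mod 8 = 1, (2/25) = +1; sign now +1; continue with (11/25)
flip (11/25) -> (25/11): both odd, 11 mod 4 = 3, 25 mod 4 = 1, so the flip contributes +1; sign now +1
(25/11): 25 mod 11 = 3, so (25/11) = (3/11)
flip (3/11) -> (11/3): both odd, 3 mod 4 = 3, 11 mod 4 = 3, so the flip contributes -1; sign now -1
(11/3): 11 mod 3 = 2, so (11/3) = (2/3)
factor out 2^1: 2 = 2^1·1; with 3 mod 8 = 3, (2/3) = -1; sign now +1; continue with (1/3)
reached (1/3) = 1, so the symbol is +1

1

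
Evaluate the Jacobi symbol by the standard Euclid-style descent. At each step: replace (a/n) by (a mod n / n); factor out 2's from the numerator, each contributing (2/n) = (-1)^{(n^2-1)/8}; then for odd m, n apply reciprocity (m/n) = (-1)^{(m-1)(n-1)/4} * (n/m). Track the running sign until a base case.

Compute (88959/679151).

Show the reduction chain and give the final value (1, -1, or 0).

1

flip (88959/679151) -> (679151/88959): both odd, 88959 mod 4 = 3, 679151 mod 4 = 3, so the flip contributes -1; sign now -1
(679151/88959): 679151 mod 88959 = 56438, so (679151/88959) = (56438/88959)
factor out 2^1: 56438 = 2^1·28219; with 88959 mod 8 = 7, (2/88959) = +1; sign now -1; continue with (28219/88959)
flip (28219/88959) -> (88959/28219): both odd, 28219 mod 4 = 3, 88959 mod 4 = 3, so the flip contributes -1; sign now +1
(88959/28219): 88959 mod 28219 = 4302, so (88959/28219) = (4302/28219)
factor out 2^1: 4302 = 2^1·2151; with 28219 mod 8 = 3, (2/28219) = -1; sign now -1; continue with (2151/28219)
flip (2151/28219) -> (28219/2151): both odd, 2151 mod 4 = 3, 28219 mod 4 = 3, so the flip contributes -1; sign now +1
(28219/2151): 28219 mod 2151 = 256, so (28219/2151) = (256/2151)
factor out 2^8: 256 = 2^8·1; with 2151 mod 8 = 7, (2/2151) = +1; sign now +1; continue with (1/2151)
reached (1/2151) = 1, so the symbol is +1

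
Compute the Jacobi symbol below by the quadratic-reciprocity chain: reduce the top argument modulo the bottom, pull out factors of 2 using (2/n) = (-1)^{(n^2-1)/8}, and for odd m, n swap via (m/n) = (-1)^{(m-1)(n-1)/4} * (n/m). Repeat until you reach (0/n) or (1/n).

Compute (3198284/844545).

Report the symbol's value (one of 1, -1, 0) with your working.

-1

(3198284/844545): 3198284 mod 844545 = 664649, so (3198284/844545) = (664649/844545)
flip (664649/844545) -> (844545/664649): both odd, 664649 mod 4 = 1, 844545 mod 4 = 1, so the flip contributes +1; sign now +1
(844545/664649): 844545 mod 664649 = 179896, so (844545/664649) = (179896/664649)
factor out 2^3: 179896 = 2^3·22487; with 664649 mod 8 = 1, (2/664649) = +1; sign now +1; continue with (22487/664649)
flip (22487/664649) -> (664649/22487): both odd, 22487 mod 4 = 3, 664649 mod 4 = 1, so the flip contributes +1; sign now +1
(664649/22487): 664649 mod 22487 = 12526, so (664649/22487) = (12526/22487)
factor out 2^1: 12526 = 2^1·6263; with 22487 mod 8 = 7, (2/22487) = +1; sign now +1; continue with (6263/22487)
flip (6263/22487) -> (22487/6263): both odd, 6263 mod 4 = 3, 22487 mod 4 = 3, so the flip contributes -1; sign now -1
(22487/6263): 22487 mod 6263 = 3698, so (22487/6263) = (3698/6263)
factor out 2^1: 3698 = 2^1·1849; with 6263 mod 8 = 7, (2/6263) = +1; sign now -1; continue with (1849/6263)
flip (1849/6263) -> (6263/1849): both odd, 1849 mod 4 = 1, 6263 mod 4 = 3, so the flip contributes +1; sign now -1
(6263/1849): 6263 mod 1849 = 716, so (6263/1849) = (716/1849)
factor out 2^2: 716 = 2^2·179; with 1849 mod 8 = 1, (2/1849) = +1; sign now -1; continue with (179/1849)
flip (179/1849) -> (1849/179): both odd, 179 mod 4 = 3, 1849 mod 4 = 1, so the flip contributes +1; sign now -1
(1849/179): 1849 mod 179 = 59, so (1849/179) = (59/179)
flip (59/179) -> (179/59): both odd, 59 mod 4 = 3, 179 mod 4 = 3, so the flip contributes -1; sign now +1
(179/59): 179 mod 59 = 2, so (179/59) = (2/59)
factor out 2^1: 2 = 2^1·1; with 59 mod 8 = 3, (2/59) = -1; sign now -1; continue with (1/59)
reached (1/59) = 1, so the symbol is -1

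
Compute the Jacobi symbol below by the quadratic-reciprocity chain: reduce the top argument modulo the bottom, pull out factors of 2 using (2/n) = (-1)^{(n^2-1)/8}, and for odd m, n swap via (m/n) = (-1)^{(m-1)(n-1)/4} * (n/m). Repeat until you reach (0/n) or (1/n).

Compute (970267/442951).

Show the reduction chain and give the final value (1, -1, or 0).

(970267/442951): 970267 mod 442951 = 84365, so (970267/442951) = (84365/442951)
flip (84365/442951) -> (442951/84365): both odd, 84365 mod 4 = 1, 442951 mod 4 = 3, so the flip contributes +1; sign now +1
(442951/84365): 442951 mod 84365 = 21126, so (442951/84365) = (21126/84365)
factor out 2^1: 21126 = 2^1·10563; with 84365 mod 8 = 5, (2/84365) = -1; sign now -1; continue with (10563/84365)
flip (10563/84365) -> (84365/10563): both odd, 10563 mod 4 = 3, 84365 mod 4 = 1, so the flip contributes +1; sign now -1
(84365/10563): 84365 mod 10563 = 10424, so (84365/10563) = (10424/10563)
factor out 2^3: 10424 = 2^3·1303; with 10563 mod 8 = 3, (2/10563) = -1; sign now +1; continue with (1303/10563)
flip (1303/10563) -> (10563/1303): both odd, 1303 mod 4 = 3, 10563 mod 4 = 3, so the flip contributes -1; sign now -1
(10563/1303): 10563 mod 1303 = 139, so (10563/1303) = (139/1303)
flip (139/1303) -> (1303/139): both odd, 139 mod 4 = 3, 1303 mod 4 = 3, so the flip contributes -1; sign now +1
(1303/139): 1303 mod 139 = 52, so (1303/139) = (52/139)
factor out 2^2: 52 = 2^2·13; with 139 mod 8 = 3, (2/139) = -1; sign now +1; continue with (13/139)
flip (13/139) -> (139/13): both odd, 13 mod 4 = 1, 139 mod 4 = 3, so the flip contributes +1; sign now +1
(139/13): 139 mod 13 = 9, so (139/13) = (9/13)
flip (9/13) -> (13/9): both odd, 9 mod 4 = 1, 13 mod 4 = 1, so the flip contributes +1; sign now +1
(13/9): 13 mod 9 = 4, so (13/9) = (4/9)
factor out 2^2: 4 = 2^2·1; with 9 mod 8 = 1, (2/9) = +1; sign now +1; continue with (1/9)
reached (1/9) = 1, so the symbol is +1

1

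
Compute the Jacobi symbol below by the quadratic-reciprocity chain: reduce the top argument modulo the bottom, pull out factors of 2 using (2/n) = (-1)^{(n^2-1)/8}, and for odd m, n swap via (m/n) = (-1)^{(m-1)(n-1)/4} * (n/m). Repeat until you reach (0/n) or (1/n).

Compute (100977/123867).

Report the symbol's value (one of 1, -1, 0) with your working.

0

reciprocity: (100977/123867) = +1·(123867/100977) since 100977 mod 4 = 1, 123867 mod 4 = 3; sign now +1
(123867/100977) = (22890/100977)   [reduce mod 100977]
22890 = 2^1·11445; (2/100977) = +1 since 100977 mod 8 = 1, so (22890/100977) = (+1)^1·(11445/100977); sign now +1
reciprocity: (11445/100977) = +1·(100977/11445) since 11445 mod 4 = 1, 100977 mod 4 = 1; sign now +1
(100977/11445) = (9417/11445)   [reduce mod 11445]
reciprocity: (9417/11445) = +1·(11445/9417) since 9417 mod 4 = 1, 11445 mod 4 = 1; sign now +1
(11445/9417) = (2028/9417)   [reduce mod 9417]
2028 = 2^2·507; (2/9417) = +1 since 9417 mod 8 = 1, so (2028/9417) = (+1)^2·(507/9417); sign now +1
reciprocity: (507/9417) = +1·(9417/507) since 507 mod 4 = 3, 9417 mod 4 = 1; sign now +1
(9417/507) = (291/507)   [reduce mod 507]
reciprocity: (291/507) = -1·(507/291) since 291 mod 4 = 3, 507 mod 4 = 3; sign now -1
(507/291) = (216/291)   [reduce mod 291]
216 = 2^3·27; (2/291) = -1 since 291 mod 8 = 3, so (216/291) = (-1)^3·(27/291); sign now +1
reciprocity: (27/291) = -1·(291/27) since 27 mod 4 = 3, 291 mod 4 = 3; sign now -1
(291/27) = (21/27)   [reduce mod 27]
reciprocity: (21/27) = +1·(27/21) since 21 mod 4 = 1, 27 mod 4 = 3; sign now -1
(27/21) = (6/21)   [reduce mod 21]
6 = 2^1·3; (2/21) = -1 since 21 mod 8 = 5, so (6/21) = (-1)^1·(3/21); sign now +1
reciprocity: (3/21) = +1·(21/3) since 3 mod 4 = 3, 21 mod 4 = 1; sign now +1
(21/3) = (0/3)   [reduce mod 3]
(0/3) = 0   [gcd(a, n) > 1]; final value = 0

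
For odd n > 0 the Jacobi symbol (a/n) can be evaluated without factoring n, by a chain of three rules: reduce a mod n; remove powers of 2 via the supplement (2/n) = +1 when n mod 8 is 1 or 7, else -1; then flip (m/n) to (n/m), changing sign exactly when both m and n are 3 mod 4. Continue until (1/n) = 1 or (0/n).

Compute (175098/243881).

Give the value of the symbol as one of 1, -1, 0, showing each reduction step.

0

factor out 2^1: 175098 = 2^1·87549; with 243881 mod 8 = 1, (2/243881) = +1; sign now +1; continue with (87549/243881)
flip (87549/243881) -> (243881/87549): both odd, 87549 mod 4 = 1, 243881 mod 4 = 1, so the flip contributes +1; sign now +1
(243881/87549): 243881 mod 87549 = 68783, so (243881/87549) = (68783/87549)
flip (68783/87549) -> (87549/68783): both odd, 68783 mod 4 = 3, 87549 mod 4 = 1, so the flip contributes +1; sign now +1
(87549/68783): 87549 mod 68783 = 18766, so (87549/68783) = (18766/68783)
factor out 2^1: 18766 = 2^1·9383; with 68783 mod 8 = 7, (2/68783) = +1; sign now +1; continue with (9383/68783)
flip (9383/68783) -> (68783/9383): both odd, 9383 mod 4 = 3, 68783 mod 4 = 3, so the flip contributes -1; sign now -1
(68783/9383): 68783 mod 9383 = 3102, so (68783/9383) = (3102/9383)
factor out 2^1: 3102 = 2^1·1551; with 9383 mod 8 = 7, (2/9383) = +1; sign now -1; continue with (1551/9383)
flip (1551/9383) -> (9383/1551): both odd, 1551 mod 4 = 3, 9383 mod 4 = 3, so the flip contributes -1; sign now +1
(9383/1551): 9383 mod 1551 = 77, so (9383/1551) = (77/1551)
flip (77/1551) -> (1551/77): both odd, 77 mod 4 = 1, 1551 mod 4 = 3, so the flip contributes +1; sign now +1
(1551/77): 1551 mod 77 = 11, so (1551/77) = (11/77)
flip (11/77) -> (77/11): both odd, 11 mod 4 = 3, 77 mod 4 = 1, so the flip contributes +1; sign now +1
(77/11): 77 mod 11 = 0, so (77/11) = (0/11)
reached (0/11); gcd(a, n) > 1, so (0/11) = 0 and the symbol is 0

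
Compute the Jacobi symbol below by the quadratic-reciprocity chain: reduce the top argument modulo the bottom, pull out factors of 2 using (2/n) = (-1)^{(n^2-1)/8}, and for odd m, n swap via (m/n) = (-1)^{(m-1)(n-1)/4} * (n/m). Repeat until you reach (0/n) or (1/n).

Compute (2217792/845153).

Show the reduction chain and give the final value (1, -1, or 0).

(2217792/845153): 2217792 mod 845153 = 527486, so (2217792/845153) = (527486/845153)
factor out 2^1: 527486 = 2^1·263743; with 845153 mod 8 = 1, (2/845153) = +1; sign now +1; continue with (263743/845153)
flip (263743/845153) -> (845153/263743): both odd, 263743 mod 4 = 3, 845153 mod 4 = 1, so the flip contributes +1; sign now +1
(845153/263743): 845153 mod 263743 = 53924, so (845153/263743) = (53924/263743)
factor out 2^2: 53924 = 2^2·13481; with 263743 mod 8 = 7, (2/263743) = +1; sign now +1; continue with (13481/263743)
flip (13481/263743) -> (263743/13481): both odd, 13481 mod 4 = 1, 263743 mod 4 = 3, so the flip contributes +1; sign now +1
(263743/13481): 263743 mod 13481 = 7604, so (263743/13481) = (7604/13481)
factor out 2^2: 7604 = 2^2·1901; with 13481 mod 8 = 1, (2/13481) = +1; sign now +1; continue with (1901/13481)
flip (1901/13481) -> (13481/1901): both odd, 1901 mod 4 = 1, 13481 mod 4 = 1, so the flip contributes +1; sign now +1
(13481/1901): 13481 mod 1901 = 174, so (13481/1901) = (174/1901)
factor out 2^1: 174 = 2^1·87; with 1901 mod 8 = 5, (2/1901) = -1; sign now -1; continue with (87/1901)
flip (87/1901) -> (1901/87): both odd, 87 mod 4 = 3, 1901 mod 4 = 1, so the flip contributes +1; sign now -1
(1901/87): 1901 mod 87 = 74, so (1901/87) = (74/87)
factor out 2^1: 74 = 2^1·37; with 87 mod 8 = 7, (2/87) = +1; sign now -1; continue with (37/87)
flip (37/87) -> (87/37): both odd, 37 mod 4 = 1, 87 mod 4 = 3, so the flip contributes +1; sign now -1
(87/37): 87 mod 37 = 13, so (87/37) = (13/37)
flip (13/37) -> (37/13): both odd, 13 mod 4 = 1, 37 mod 4 = 1, so the flip contributes +1; sign now -1
(37/13): 37 mod 13 = 11, so (37/13) = (11/13)
flip (11/13) -> (13/11): both odd, 11 mod 4 = 3, 13 mod 4 = 1, so the flip contributes +1; sign now -1
(13/11): 13 mod 11 = 2, so (13/11) = (2/11)
factor out 2^1: 2 = 2^1·1; with 11 mod 8 = 3, (2/11) = -1; sign now +1; continue with (1/11)
reached (1/11) = 1, so the symbol is +1

1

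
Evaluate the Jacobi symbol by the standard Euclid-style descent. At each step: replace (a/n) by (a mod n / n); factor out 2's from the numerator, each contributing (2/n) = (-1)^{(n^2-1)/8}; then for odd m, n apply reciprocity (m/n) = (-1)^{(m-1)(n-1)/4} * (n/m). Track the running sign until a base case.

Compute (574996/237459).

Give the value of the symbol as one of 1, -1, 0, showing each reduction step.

1

(574996/237459): 574996 mod 237459 = 100078, so (574996/237459) = (100078/237459)
factor out 2^1: 100078 = 2^1·50039; with 237459 mod 8 = 3, (2/237459) = -1; sign now -1; continue with (50039/237459)
flip (50039/237459) -> (237459/50039): both odd, 50039 mod 4 = 3, 237459 mod 4 = 3, so the flip contributes -1; sign now +1
(237459/50039): 237459 mod 50039 = 37303, so (237459/50039) = (37303/50039)
flip (37303/50039) -> (50039/37303): both odd, 37303 mod 4 = 3, 50039 mod 4 = 3, so the flip contributes -1; sign now -1
(50039/37303): 50039 mod 37303 = 12736, so (50039/37303) = (12736/37303)
factor out 2^6: 12736 = 2^6·199; with 37303 mod 8 = 7, (2/37303) = +1; sign now -1; continue with (199/37303)
flip (199/37303) -> (37303/199): both odd, 199 mod 4 = 3, 37303 mod 4 = 3, so the flip contributes -1; sign now +1
(37303/199): 37303 mod 199 = 90, so (37303/199) = (90/199)
factor out 2^1: 90 = 2^1·45; with 199 mod 8 = 7, (2/199) = +1; sign now +1; continue with (45/199)
flip (45/199) -> (199/45): both odd, 45 mod 4 = 1, 199 mod 4 = 3, so the flip contributes +1; sign now +1
(199/45): 199 mod 45 = 19, so (199/45) = (19/45)
flip (19/45) -> (45/19): both odd, 19 mod 4 = 3, 45 mod 4 = 1, so the flip contributes +1; sign now +1
(45/19): 45 mod 19 = 7, so (45/19) = (7/19)
flip (7/19) -> (19/7): both odd, 7 mod 4 = 3, 19 mod 4 = 3, so the flip contributes -1; sign now -1
(19/7): 19 mod 7 = 5, so (19/7) = (5/7)
flip (5/7) -> (7/5): both odd, 5 mod 4 = 1, 7 mod 4 = 3, so the flip contributes +1; sign now -1
(7/5): 7 mod 5 = 2, so (7/5) = (2/5)
factor out 2^1: 2 = 2^1·1; with 5 mod 8 = 5, (2/5) = -1; sign now +1; continue with (1/5)
reached (1/5) = 1, so the symbol is +1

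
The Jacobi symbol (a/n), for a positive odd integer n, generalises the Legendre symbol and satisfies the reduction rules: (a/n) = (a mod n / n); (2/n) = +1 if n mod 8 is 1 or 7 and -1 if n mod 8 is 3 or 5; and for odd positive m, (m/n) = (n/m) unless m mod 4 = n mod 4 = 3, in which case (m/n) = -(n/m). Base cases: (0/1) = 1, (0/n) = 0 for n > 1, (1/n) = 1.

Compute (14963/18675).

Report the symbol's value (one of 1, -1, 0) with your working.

1

reciprocity: (14963/18675) = -1·(18675/14963) since 14963 mod 4 = 3, 18675 mod 4 = 3; sign now -1
(18675/14963) = (3712/14963)   [reduce mod 14963]
3712 = 2^7·29; (2/14963) = -1 since 14963 mod 8 = 3, so (3712/14963) = (-1)^7·(29/14963); sign now +1
reciprocity: (29/14963) = +1·(14963/29) since 29 mod 4 = 1, 14963 mod 4 = 3; sign now +1
(14963/29) = (28/29)   [reduce mod 29]
28 = 2^2·7; (2/29) = -1 since 29 mod 8 = 5, so (28/29) = (-1)^2·(7/29); sign now +1
reciprocity: (7/29) = +1·(29/7) since 7 mod 4 = 3, 29 mod 4 = 1; sign now +1
(29/7) = (1/7)   [reduce mod 7]
(1/7) = 1; final value = sign = +1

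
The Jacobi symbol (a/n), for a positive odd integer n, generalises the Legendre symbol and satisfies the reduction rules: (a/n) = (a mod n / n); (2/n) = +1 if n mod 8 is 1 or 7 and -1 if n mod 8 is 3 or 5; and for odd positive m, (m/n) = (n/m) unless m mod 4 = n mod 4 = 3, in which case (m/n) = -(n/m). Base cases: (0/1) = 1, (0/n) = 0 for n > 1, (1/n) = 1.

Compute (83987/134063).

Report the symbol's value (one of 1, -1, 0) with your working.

reciprocity: (83987/134063) = -1·(134063/83987) since 83987 mod 4 = 3, 134063 mod 4 = 3; sign now -1
(134063/83987) = (50076/83987)   [reduce mod 83987]
50076 = 2^2·12519; (2/83987) = -1 since 83987 mod 8 = 3, so (50076/83987) = (-1)^2·(12519/83987); sign now -1
reciprocity: (12519/83987) = -1·(83987/12519) since 12519 mod 4 = 3, 83987 mod 4 = 3; sign now +1
(83987/12519) = (8873/12519)   [reduce mod 12519]
reciprocity: (8873/12519) = +1·(12519/8873) since 8873 mod 4 = 1, 12519 mod 4 = 3; sign now +1
(12519/8873) = (3646/8873)   [reduce mod 8873]
3646 = 2^1·1823; (2/8873) = +1 since 8873 mod 8 = 1, so (3646/8873) = (+1)^1·(1823/8873); sign now +1
reciprocity: (1823/8873) = +1·(8873/1823) since 1823 mod 4 = 3, 8873 mod 4 = 1; sign now +1
(8873/1823) = (1581/1823)   [reduce mod 1823]
reciprocity: (1581/1823) = +1·(1823/1581) since 1581 mod 4 = 1, 1823 mod 4 = 3; sign now +1
(1823/1581) = (242/1581)   [reduce mod 1581]
242 = 2^1·121; (2/1581) = -1 since 1581 mod 8 = 5, so (242/1581) = (-1)^1·(121/1581); sign now -1
reciprocity: (121/1581) = +1·(1581/121) since 121 mod 4 = 1, 1581 mod 4 = 1; sign now -1
(1581/121) = (8/121)   [reduce mod 121]
8 = 2^3·1; (2/121) = +1 since 121 mod 8 = 1, so (8/121) = (+1)^3·(1/121); sign now -1
(1/121) = 1; final value = sign = -1

-1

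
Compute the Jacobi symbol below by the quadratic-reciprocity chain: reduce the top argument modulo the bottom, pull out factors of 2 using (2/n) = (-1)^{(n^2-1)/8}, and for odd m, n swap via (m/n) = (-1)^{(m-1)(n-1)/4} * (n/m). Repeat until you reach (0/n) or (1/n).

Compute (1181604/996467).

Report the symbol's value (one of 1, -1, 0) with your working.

(1181604/996467): 1181604 mod 996467 = 185137, so (1181604/996467) = (185137/996467)
flip (185137/996467) -> (996467/185137): both odd, 185137 mod 4 = 1, 996467 mod 4 = 3, so the flip contributes +1; sign now +1
(996467/185137): 996467 mod 185137 = 70782, so (996467/185137) = (70782/185137)
factor out 2^1: 70782 = 2^1·35391; with 185137 mod 8 = 1, (2/185137) = +1; sign now +1; continue with (35391/185137)
flip (35391/185137) -> (185137/35391): both odd, 35391 mod 4 = 3, 185137 mod 4 = 1, so the flip contributes +1; sign now +1
(185137/35391): 185137 mod 35391 = 8182, so (185137/35391) = (8182/35391)
factor out 2^1: 8182 = 2^1·4091; with 35391 mod 8 = 7, (2/35391) = +1; sign now +1; continue with (4091/35391)
flip (4091/35391) -> (35391/4091): both odd, 4091 mod 4 = 3, 35391 mod 4 = 3, so the flip contributes -1; sign now -1
(35391/4091): 35391 mod 4091 = 2663, so (35391/4091) = (2663/4091)
flip (2663/4091) -> (4091/2663): both odd, 2663 mod 4 = 3, 4091 mod 4 = 3, so the flip contributes -1; sign now +1
(4091/2663): 4091 mod 2663 = 1428, so (4091/2663) = (1428/2663)
factor out 2^2: 1428 = 2^2·357; with 2663 mod 8 = 7, (2/2663) = +1; sign now +1; continue with (357/2663)
flip (357/2663) -> (2663/357): both odd, 357 mod 4 = 1, 2663 mod 4 = 3, so the flip contributes +1; sign now +1
(2663/357): 2663 mod 357 = 164, so (2663/357) = (164/357)
factor out 2^2: 164 = 2^2·41; with 357 mod 8 = 5, (2/357) = -1; sign now +1; continue with (41/357)
flip (41/357) -> (357/41): both odd, 41 mod 4 = 1, 357 mod 4 = 1, so the flip contributes +1; sign now +1
(357/41): 357 mod 41 = 29, so (357/41) = (29/41)
flip (29/41) -> (41/29): both odd, 29 mod 4 = 1, 41 mod 4 = 1, so the flip contributes +1; sign now +1
(41/29): 41 mod 29 = 12, so (41/29) = (12/29)
factor out 2^2: 12 = 2^2·3; with 29 mod 8 = 5, (2/29) = -1; sign now +1; continue with (3/29)
flip (3/29) -> (29/3): both odd, 3 mod 4 = 3, 29 mod 4 = 1, so the flip contributes +1; sign now +1
(29/3): 29 mod 3 = 2, so (29/3) = (2/3)
factor out 2^1: 2 = 2^1·1; with 3 mod 8 = 3, (2/3) = -1; sign now -1; continue with (1/3)
reached (1/3) = 1, so the symbol is -1

-1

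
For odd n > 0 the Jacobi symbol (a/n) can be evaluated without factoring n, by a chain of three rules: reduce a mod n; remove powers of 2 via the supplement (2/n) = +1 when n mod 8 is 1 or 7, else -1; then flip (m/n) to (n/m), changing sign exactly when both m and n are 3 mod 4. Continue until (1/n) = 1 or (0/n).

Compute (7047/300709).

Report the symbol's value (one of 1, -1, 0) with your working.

-1

flip (7047/300709) -> (300709/7047): both odd, 7047 mod 4 = 3, 300709 mod 4 = 1, so the flip contributes +1; sign now +1
(300709/7047): 300709 mod 7047 = 4735, so (300709/7047) = (4735/7047)
flip (4735/7047) -> (7047/4735): both odd, 4735 mod 4 = 3, 7047 mod 4 = 3, so the flip contributes -1; sign now -1
(7047/4735): 7047 mod 4735 = 2312, so (7047/4735) = (2312/4735)
factor out 2^3: 2312 = 2^3·289; with 4735 mod 8 = 7, (2/4735) = +1; sign now -1; continue with (289/4735)
flip (289/4735) -> (4735/289): both odd, 289 mod 4 = 1, 4735 mod 4 = 3, so the flip contributes +1; sign now -1
(4735/289): 4735 mod 289 = 111, so (4735/289) = (111/289)
flip (111/289) -> (289/111): both odd, 111 mod 4 = 3, 289 mod 4 = 1, so the flip contributes +1; sign now -1
(289/111): 289 mod 111 = 67, so (289/111) = (67/111)
flip (67/111) -> (111/67): both odd, 67 mod 4 = 3, 111 mod 4 = 3, so the flip contributes -1; sign now +1
(111/67): 111 mod 67 = 44, so (111/67) = (44/67)
factor out 2^2: 44 = 2^2·11; with 67 mod 8 = 3, (2/67) = -1; sign now +1; continue with (11/67)
flip (11/67) -> (67/11): both odd, 11 mod 4 = 3, 67 mod 4 = 3, so the flip contributes -1; sign now -1
(67/11): 67 mod 11 = 1, so (67/11) = (1/11)
reached (1/11) = 1, so the symbol is -1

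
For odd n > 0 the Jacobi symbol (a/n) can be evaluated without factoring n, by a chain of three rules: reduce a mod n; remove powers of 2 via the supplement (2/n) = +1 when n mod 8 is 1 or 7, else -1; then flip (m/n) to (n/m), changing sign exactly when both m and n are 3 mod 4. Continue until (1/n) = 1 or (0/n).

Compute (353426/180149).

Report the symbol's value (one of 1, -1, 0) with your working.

-1

(353426/180149): 353426 mod 180149 = 173277, so (353426/180149) = (173277/180149)
flip (173277/180149) -> (180149/173277): both odd, 173277 mod 4 = 1, 180149 mod 4 = 1, so the flip contributes +1; sign now +1
(180149/173277): 180149 mod 173277 = 6872, so (180149/173277) = (6872/173277)
factor out 2^3: 6872 = 2^3·859; with 173277 mod 8 = 5, (2/173277) = -1; sign now -1; continue with (859/173277)
flip (859/173277) -> (173277/859): both odd, 859 mod 4 = 3, 173277 mod 4 = 1, so the flip contributes +1; sign now -1
(173277/859): 173277 mod 859 = 618, so (173277/859) = (618/859)
factor out 2^1: 618 = 2^1·309; with 859 mod 8 = 3, (2/859) = -1; sign now +1; continue with (309/859)
flip (309/859) -> (859/309): both odd, 309 mod 4 = 1, 859 mod 4 = 3, so the flip contributes +1; sign now +1
(859/309): 859 mod 309 = 241, so (859/309) = (241/309)
flip (241/309) -> (309/241): both odd, 241 mod 4 = 1, 309 mod 4 = 1, so the flip contributes +1; sign now +1
(309/241): 309 mod 241 = 68, so (309/241) = (68/241)
factor out 2^2: 68 = 2^2·17; with 241 mod 8 = 1, (2/241) = +1; sign now +1; continue with (17/241)
flip (17/241) -> (241/17): both odd, 17 mod 4 = 1, 241 mod 4 = 1, so the flip contributes +1; sign now +1
(241/17): 241 mod 17 = 3, so (241/17) = (3/17)
flip (3/17) -> (17/3): both odd, 3 mod 4 = 3, 17 mod 4 = 1, so the flip contributes +1; sign now +1
(17/3): 17 mod 3 = 2, so (17/3) = (2/3)
factor out 2^1: 2 = 2^1·1; with 3 mod 8 = 3, (2/3) = -1; sign now -1; continue with (1/3)
reached (1/3) = 1, so the symbol is -1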